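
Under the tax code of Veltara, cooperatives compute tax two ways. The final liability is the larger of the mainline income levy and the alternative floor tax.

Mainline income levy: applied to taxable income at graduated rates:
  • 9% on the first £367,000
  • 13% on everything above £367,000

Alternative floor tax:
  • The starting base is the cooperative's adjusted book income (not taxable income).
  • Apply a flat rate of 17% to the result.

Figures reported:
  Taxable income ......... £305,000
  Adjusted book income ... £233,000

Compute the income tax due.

Alternative floor tax:
  Base (adjusted book income): £233,000
  £233,000 × 17% = £39,610

Mainline income levy:
  £305,000 × 9% = £27,450

£39,610 > £27,450, so the alternative floor tax is the binding amount.

£39,610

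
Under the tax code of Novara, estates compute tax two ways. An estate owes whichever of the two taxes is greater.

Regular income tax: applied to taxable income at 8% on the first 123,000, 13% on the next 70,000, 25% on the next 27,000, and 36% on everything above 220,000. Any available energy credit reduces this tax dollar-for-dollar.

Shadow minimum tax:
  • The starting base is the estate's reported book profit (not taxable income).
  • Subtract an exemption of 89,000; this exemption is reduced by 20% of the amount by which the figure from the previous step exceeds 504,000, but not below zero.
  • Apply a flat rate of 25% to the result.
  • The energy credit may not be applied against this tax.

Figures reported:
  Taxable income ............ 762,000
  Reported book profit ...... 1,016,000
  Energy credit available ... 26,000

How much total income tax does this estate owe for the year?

Shadow minimum tax:
  Base (reported book profit): 1,016,000
  Exemption: 20% × (1,016,000 − 504,000) = 102,400 ≥ 89,000, so the exemption is fully phased out
  Base: 1,016,000 − 0 = 1,016,000
  1,016,000 × 25% = 254,000

Regular income tax:
  123,000 × 8% = 9,840
  70,000 × 13% = 9,100
  27,000 × 25% = 6,750
  542,000 × 36% = 195,120
  → 220,810
  Less energy credit 26,000 → 194,810

254,000 > 194,810, so the shadow minimum tax is the binding amount.

254,000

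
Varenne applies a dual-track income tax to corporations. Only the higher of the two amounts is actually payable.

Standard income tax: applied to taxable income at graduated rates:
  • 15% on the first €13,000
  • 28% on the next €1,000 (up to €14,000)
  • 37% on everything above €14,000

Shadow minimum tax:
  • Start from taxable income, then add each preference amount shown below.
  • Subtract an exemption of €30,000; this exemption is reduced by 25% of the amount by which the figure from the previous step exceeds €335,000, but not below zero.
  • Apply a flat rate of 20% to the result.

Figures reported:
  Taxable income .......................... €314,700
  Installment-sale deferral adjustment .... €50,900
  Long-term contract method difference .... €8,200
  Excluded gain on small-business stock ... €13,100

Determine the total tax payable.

€113,489

Standard income tax:
  €13,000 × 15% = €1,950
  €1,000 × 28% = €280
  €300,700 × 37% = €111,259
  → €113,489

Shadow minimum tax:
  Adjusted income: €314,700 + €50,900 + €8,200 + €13,100 = €386,900
  Exemption: €30,000 − 25% × (€386,900 − €335,000) = €30,000 − €12,975 = €17,025
  Base: €386,900 − €17,025 = €369,875
  €369,875 × 20% = €73,975

€113,489 > €73,975, so the standard income tax governs.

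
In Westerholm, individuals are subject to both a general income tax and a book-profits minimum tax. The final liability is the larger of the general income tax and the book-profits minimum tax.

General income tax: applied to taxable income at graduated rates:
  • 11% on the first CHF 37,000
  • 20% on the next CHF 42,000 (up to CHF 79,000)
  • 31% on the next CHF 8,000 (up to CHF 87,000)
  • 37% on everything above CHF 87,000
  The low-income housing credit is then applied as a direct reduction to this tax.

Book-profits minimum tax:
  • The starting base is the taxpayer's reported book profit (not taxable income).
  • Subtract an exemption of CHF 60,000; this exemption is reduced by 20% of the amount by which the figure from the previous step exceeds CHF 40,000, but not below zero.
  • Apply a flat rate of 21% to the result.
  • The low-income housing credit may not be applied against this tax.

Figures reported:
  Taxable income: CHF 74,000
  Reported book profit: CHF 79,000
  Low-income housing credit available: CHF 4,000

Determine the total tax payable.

General income tax:
  CHF 37,000 × 11% = CHF 4,070
  CHF 37,000 × 20% = CHF 7,400
  → CHF 11,470
  Less low-income housing credit CHF 4,000 → CHF 7,470

Book-profits minimum tax:
  Base (reported book profit): CHF 79,000
  Exemption: CHF 60,000 − 20% × (CHF 79,000 − CHF 40,000) = CHF 60,000 − CHF 7,800 = CHF 52,200
  Base: CHF 79,000 − CHF 52,200 = CHF 26,800
  CHF 26,800 × 21% = CHF 5,628

CHF 7,470 > CHF 5,628, so the general income tax governs.

CHF 7,470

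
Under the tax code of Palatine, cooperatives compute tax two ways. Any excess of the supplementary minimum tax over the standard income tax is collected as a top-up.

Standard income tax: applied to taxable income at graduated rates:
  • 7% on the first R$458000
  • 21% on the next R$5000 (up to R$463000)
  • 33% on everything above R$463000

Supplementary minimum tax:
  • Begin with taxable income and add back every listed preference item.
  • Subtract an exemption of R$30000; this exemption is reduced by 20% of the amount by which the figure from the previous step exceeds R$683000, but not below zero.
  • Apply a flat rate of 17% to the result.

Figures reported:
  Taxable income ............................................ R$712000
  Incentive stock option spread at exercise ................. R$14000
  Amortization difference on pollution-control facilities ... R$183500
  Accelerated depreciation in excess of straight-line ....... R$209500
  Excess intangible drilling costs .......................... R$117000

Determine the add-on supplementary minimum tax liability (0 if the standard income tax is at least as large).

R$94840

Supplementary minimum tax:
  Adjusted income: R$712000 + R$14000 + R$183500 + R$209500 + R$117000 = R$1236000
  Exemption: 20% × (R$1236000 − R$683000) = R$110600 ≥ R$30000, so the exemption is fully phased out
  Base: R$1236000 − R$0 = R$1236000
  R$1236000 × 17% = R$210120

Standard income tax:
  R$458000 × 7% = R$32060
  R$5000 × 21% = R$1050
  R$249000 × 33% = R$82170
  → R$115280

Excess of supplementary minimum tax over standard income tax: R$210120 − R$115280 = R$94840.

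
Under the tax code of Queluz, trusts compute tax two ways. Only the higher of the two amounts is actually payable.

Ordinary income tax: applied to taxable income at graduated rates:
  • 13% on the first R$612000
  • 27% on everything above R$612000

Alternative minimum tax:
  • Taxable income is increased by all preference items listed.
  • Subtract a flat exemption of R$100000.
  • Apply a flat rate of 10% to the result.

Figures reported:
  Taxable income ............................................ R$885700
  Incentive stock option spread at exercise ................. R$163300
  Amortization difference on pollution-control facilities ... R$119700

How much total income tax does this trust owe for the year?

Ordinary income tax:
  R$612000 × 13% = R$79560
  R$273700 × 27% = R$73899
  → R$153459

Alternative minimum tax:
  Adjusted income: R$885700 + R$163300 + R$119700 = R$1168700
  Less exemption R$100000 → base R$1068700
  R$1068700 × 10% = R$106870

R$153459 > R$106870, so the ordinary income tax governs.

R$153459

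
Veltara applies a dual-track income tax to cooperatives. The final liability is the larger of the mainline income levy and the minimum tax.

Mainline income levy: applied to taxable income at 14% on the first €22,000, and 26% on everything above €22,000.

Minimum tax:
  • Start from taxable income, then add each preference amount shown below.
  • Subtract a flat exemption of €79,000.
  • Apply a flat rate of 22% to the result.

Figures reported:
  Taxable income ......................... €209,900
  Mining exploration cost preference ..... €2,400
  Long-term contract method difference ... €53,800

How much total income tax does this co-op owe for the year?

€51,934

Mainline income levy:
  €22,000 × 14% = €3,080
  €187,900 × 26% = €48,854
  → €51,934

Minimum tax:
  Adjusted income: €209,900 + €2,400 + €53,800 = €266,100
  Less exemption €79,000 → base €187,100
  €187,100 × 22% = €41,162

€51,934 > €41,162, so the mainline income levy governs.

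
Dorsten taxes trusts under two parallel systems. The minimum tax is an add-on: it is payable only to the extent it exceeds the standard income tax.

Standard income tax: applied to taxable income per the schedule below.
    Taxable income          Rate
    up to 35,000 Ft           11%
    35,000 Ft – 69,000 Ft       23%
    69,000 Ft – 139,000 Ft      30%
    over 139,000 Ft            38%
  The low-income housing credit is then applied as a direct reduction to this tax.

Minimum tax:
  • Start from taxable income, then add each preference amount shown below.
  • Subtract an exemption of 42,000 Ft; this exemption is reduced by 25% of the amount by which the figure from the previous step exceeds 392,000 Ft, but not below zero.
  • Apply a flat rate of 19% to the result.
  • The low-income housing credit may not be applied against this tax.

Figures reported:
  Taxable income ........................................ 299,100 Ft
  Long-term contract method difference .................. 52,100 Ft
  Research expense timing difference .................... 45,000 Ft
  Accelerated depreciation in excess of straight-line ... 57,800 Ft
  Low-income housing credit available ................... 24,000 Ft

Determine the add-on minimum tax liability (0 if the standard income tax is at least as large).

Standard income tax:
  35,000 Ft × 11% = 3,850 Ft
  34,000 Ft × 23% = 7,820 Ft
  70,000 Ft × 30% = 21,000 Ft
  160,100 Ft × 38% = 60,838 Ft
  → 93,508 Ft
  Less low-income housing credit 24,000 Ft → 69,508 Ft

Minimum tax:
  Adjusted income: 299,100 Ft + 52,100 Ft + 45,000 Ft + 57,800 Ft = 454,000 Ft
  Exemption: 42,000 Ft − 25% × (454,000 Ft − 392,000 Ft) = 42,000 Ft − 15,500 Ft = 26,500 Ft
  Base: 454,000 Ft − 26,500 Ft = 427,500 Ft
  427,500 Ft × 19% = 81,225 Ft

Excess of minimum tax over standard income tax: 81,225 Ft − 69,508 Ft = 11,717 Ft.

11,717 Ft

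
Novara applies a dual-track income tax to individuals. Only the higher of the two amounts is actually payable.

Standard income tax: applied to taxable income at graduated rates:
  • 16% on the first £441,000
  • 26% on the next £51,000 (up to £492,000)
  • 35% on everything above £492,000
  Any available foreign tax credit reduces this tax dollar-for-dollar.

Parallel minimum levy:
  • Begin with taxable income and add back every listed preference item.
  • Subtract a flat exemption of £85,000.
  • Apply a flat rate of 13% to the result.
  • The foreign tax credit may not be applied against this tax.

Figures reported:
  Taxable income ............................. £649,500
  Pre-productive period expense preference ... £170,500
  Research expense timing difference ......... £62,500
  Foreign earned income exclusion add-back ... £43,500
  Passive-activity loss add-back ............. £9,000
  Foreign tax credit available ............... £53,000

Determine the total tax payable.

£110,500

Standard income tax:
  £441,000 × 16% = £70,560
  £51,000 × 26% = £13,260
  £157,500 × 35% = £55,125
  → £138,945
  Less foreign tax credit £53,000 → £85,945

Parallel minimum levy:
  Adjusted income: £649,500 + £170,500 + £62,500 + £43,500 + £9,000 = £935,000
  Less exemption £85,000 → base £850,000
  £850,000 × 13% = £110,500

£110,500 > £85,945, so the parallel minimum levy is the binding amount.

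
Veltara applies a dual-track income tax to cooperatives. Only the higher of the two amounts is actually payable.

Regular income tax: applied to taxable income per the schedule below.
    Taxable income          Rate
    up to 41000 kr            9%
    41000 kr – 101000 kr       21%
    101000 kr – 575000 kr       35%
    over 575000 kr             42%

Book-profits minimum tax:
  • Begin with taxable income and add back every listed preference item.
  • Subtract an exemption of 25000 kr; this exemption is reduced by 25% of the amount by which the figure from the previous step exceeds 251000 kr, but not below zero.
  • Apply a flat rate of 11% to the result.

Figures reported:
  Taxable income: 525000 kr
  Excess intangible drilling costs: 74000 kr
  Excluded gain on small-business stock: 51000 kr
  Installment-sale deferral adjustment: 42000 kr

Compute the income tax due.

Regular income tax:
  41000 kr × 9% = 3690 kr
  60000 kr × 21% = 12600 kr
  424000 kr × 35% = 148400 kr
  → 164690 kr

Book-profits minimum tax:
  Adjusted income: 525000 kr + 74000 kr + 51000 kr + 42000 kr = 692000 kr
  Exemption: 25% × (692000 kr − 251000 kr) = 110250 kr ≥ 25000 kr, so the exemption is fully phased out
  Base: 692000 kr − 0 kr = 692000 kr
  692000 kr × 11% = 76120 kr

164690 kr > 76120 kr, so the regular income tax governs.

164690 kr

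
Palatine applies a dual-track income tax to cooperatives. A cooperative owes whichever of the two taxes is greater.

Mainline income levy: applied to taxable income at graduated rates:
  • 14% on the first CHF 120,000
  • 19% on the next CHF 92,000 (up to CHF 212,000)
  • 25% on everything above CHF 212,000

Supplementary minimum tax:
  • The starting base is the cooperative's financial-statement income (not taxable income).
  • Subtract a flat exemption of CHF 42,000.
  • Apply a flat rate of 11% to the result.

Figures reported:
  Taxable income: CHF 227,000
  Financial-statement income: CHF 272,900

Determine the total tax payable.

Mainline income levy:
  CHF 120,000 × 14% = CHF 16,800
  CHF 92,000 × 19% = CHF 17,480
  CHF 15,000 × 25% = CHF 3,750
  → CHF 38,030

Supplementary minimum tax:
  Base (financial-statement income): CHF 272,900
  Less exemption CHF 42,000 → base CHF 230,900
  CHF 230,900 × 11% = CHF 25,399

CHF 38,030 > CHF 25,399, so the mainline income levy governs.

CHF 38,030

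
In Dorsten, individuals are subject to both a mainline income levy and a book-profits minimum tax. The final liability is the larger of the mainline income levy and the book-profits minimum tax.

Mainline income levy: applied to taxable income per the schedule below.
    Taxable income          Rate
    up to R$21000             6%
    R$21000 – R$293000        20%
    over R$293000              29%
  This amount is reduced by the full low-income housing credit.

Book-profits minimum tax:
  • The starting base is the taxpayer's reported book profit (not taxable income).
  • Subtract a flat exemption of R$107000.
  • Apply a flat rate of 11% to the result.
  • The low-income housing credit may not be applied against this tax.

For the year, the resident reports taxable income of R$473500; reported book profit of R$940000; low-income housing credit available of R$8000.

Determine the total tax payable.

Book-profits minimum tax:
  Base (reported book profit): R$940000
  Less exemption R$107000 → base R$833000
  R$833000 × 11% = R$91630

Mainline income levy:
  R$21000 × 6% = R$1260
  R$272000 × 20% = R$54400
  R$180500 × 29% = R$52345
  → R$108005
  Less low-income housing credit R$8000 → R$100005

R$100005 > R$91630, so the mainline income levy governs.

R$100005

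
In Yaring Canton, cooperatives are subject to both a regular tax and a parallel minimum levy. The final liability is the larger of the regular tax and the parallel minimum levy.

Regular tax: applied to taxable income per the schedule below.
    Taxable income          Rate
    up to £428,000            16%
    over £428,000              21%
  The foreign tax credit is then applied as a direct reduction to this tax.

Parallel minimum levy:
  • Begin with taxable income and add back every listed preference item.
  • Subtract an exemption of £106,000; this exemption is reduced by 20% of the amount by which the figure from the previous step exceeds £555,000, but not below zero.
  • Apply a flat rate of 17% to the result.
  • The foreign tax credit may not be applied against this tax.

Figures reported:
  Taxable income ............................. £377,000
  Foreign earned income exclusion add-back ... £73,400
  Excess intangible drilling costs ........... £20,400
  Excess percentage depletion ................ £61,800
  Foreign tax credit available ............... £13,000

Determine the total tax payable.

Regular tax:
  £377,000 × 16% = £60,320
  Less foreign tax credit £13,000 → £47,320

Parallel minimum levy:
  Adjusted income: £377,000 + £73,400 + £20,400 + £61,800 = £532,600
  Exemption: £532,600 ≤ £555,000, so full £106,000 applies
  Base: £532,600 − £106,000 = £426,600
  £426,600 × 17% = £72,522

£72,522 > £47,320, so the parallel minimum levy is the binding amount.

£72,522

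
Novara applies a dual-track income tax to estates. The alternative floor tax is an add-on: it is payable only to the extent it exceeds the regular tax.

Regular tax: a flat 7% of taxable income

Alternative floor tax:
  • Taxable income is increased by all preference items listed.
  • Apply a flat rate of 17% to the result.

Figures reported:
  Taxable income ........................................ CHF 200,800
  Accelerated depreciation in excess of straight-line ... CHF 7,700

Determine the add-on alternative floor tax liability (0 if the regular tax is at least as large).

CHF 21,389

Alternative floor tax:
  Adjusted income: CHF 200,800 + CHF 7,700 = CHF 208,500
  CHF 208,500 × 17% = CHF 35,445

Regular tax:
  CHF 200,800 × 7% = CHF 14,056

Excess of alternative floor tax over regular tax: CHF 35,445 − CHF 14,056 = CHF 21,389.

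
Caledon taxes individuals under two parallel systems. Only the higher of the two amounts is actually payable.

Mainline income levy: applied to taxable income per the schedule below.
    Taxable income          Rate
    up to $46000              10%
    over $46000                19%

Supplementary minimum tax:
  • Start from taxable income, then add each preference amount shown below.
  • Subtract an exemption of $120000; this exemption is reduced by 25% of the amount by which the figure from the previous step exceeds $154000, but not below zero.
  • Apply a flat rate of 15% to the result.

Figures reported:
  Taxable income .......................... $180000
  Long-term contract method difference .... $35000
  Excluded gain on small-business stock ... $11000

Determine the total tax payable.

Mainline income levy:
  $46000 × 10% = $4600
  $134000 × 19% = $25460
  → $30060

Supplementary minimum tax:
  Adjusted income: $180000 + $35000 + $11000 = $226000
  Exemption: $120000 − 25% × ($226000 − $154000) = $120000 − $18000 = $102000
  Base: $226000 − $102000 = $124000
  $124000 × 15% = $18600

$30060 > $18600, so the mainline income levy governs.

$30060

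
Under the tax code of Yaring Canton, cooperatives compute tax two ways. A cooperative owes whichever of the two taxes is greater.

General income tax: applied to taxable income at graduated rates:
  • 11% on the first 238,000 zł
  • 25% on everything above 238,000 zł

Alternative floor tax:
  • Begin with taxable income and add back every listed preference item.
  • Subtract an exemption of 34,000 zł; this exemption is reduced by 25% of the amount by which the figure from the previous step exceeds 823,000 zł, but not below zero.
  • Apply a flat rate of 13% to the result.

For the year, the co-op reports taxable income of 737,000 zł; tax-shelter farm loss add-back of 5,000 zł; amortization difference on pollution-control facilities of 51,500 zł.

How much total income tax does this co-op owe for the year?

150,930 zł

General income tax:
  238,000 zł × 11% = 26,180 zł
  499,000 zł × 25% = 124,750 zł
  → 150,930 zł

Alternative floor tax:
  Adjusted income: 737,000 zł + 5,000 zł + 51,500 zł = 793,500 zł
  Exemption: 793,500 zł ≤ 823,000 zł, so full 34,000 zł applies
  Base: 793,500 zł − 34,000 zł = 759,500 zł
  759,500 zł × 13% = 98,735 zł

150,930 zł > 98,735 zł, so the general income tax governs.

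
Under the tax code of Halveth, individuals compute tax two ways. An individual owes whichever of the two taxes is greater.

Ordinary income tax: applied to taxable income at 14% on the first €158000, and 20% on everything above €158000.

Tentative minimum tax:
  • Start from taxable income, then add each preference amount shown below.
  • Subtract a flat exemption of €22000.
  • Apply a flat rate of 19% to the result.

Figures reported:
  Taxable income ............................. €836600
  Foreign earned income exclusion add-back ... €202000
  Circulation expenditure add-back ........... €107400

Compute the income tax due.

Ordinary income tax:
  €158000 × 14% = €22120
  €678600 × 20% = €135720
  → €157840

Tentative minimum tax:
  Adjusted income: €836600 + €202000 + €107400 = €1146000
  Less exemption €22000 → base €1124000
  €1124000 × 19% = €213560

€213560 > €157840, so the tentative minimum tax is the binding amount.

€213560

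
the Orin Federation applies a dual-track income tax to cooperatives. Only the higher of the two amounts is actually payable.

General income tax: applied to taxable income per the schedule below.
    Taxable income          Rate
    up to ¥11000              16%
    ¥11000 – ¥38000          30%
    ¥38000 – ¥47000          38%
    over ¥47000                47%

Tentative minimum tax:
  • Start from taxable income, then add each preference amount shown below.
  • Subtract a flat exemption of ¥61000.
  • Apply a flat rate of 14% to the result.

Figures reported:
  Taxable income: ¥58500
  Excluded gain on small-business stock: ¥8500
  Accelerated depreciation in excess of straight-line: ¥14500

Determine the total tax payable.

¥18685

Tentative minimum tax:
  Adjusted income: ¥58500 + ¥8500 + ¥14500 = ¥81500
  Less exemption ¥61000 → base ¥20500
  ¥20500 × 14% = ¥2870

General income tax:
  ¥11000 × 16% = ¥1760
  ¥27000 × 30% = ¥8100
  ¥9000 × 38% = ¥3420
  ¥11500 × 47% = ¥5405
  → ¥18685

¥18685 > ¥2870, so the general income tax governs.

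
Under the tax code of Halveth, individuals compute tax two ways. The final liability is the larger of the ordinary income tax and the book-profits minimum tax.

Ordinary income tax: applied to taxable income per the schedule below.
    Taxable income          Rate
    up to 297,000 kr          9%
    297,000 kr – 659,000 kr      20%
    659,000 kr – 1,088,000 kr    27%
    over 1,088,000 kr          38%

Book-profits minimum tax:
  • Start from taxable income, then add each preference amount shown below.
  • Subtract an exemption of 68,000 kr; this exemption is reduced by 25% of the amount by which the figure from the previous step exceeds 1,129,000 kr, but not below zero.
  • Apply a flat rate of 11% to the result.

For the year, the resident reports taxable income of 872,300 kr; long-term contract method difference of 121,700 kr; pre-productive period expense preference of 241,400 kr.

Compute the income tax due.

156,721 kr

Book-profits minimum tax:
  Adjusted income: 872,300 kr + 121,700 kr + 241,400 kr = 1,235,400 kr
  Exemption: 68,000 kr − 25% × (1,235,400 kr − 1,129,000 kr) = 68,000 kr − 26,600 kr = 41,400 kr
  Base: 1,235,400 kr − 41,400 kr = 1,194,000 kr
  1,194,000 kr × 11% = 131,340 kr

Ordinary income tax:
  297,000 kr × 9% = 26,730 kr
  362,000 kr × 20% = 72,400 kr
  213,300 kr × 27% = 57,591 kr
  → 156,721 kr

156,721 kr > 131,340 kr, so the ordinary income tax governs.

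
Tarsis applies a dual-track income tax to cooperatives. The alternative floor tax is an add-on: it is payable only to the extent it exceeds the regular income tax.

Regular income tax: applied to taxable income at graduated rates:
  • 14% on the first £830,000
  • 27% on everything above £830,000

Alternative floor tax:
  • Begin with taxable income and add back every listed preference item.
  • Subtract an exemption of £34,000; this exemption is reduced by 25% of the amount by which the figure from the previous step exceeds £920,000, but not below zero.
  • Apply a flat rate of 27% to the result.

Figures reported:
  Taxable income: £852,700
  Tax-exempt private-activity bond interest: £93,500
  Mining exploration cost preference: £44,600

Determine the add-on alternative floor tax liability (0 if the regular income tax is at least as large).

£140,786

Regular income tax:
  £830,000 × 14% = £116,200
  £22,700 × 27% = £6,129
  → £122,329

Alternative floor tax:
  Adjusted income: £852,700 + £93,500 + £44,600 = £990,800
  Exemption: £34,000 − 25% × (£990,800 − £920,000) = £34,000 − £17,700 = £16,300
  Base: £990,800 − £16,300 = £974,500
  £974,500 × 27% = £263,115

Excess of alternative floor tax over regular income tax: £263,115 − £122,329 = £140,786.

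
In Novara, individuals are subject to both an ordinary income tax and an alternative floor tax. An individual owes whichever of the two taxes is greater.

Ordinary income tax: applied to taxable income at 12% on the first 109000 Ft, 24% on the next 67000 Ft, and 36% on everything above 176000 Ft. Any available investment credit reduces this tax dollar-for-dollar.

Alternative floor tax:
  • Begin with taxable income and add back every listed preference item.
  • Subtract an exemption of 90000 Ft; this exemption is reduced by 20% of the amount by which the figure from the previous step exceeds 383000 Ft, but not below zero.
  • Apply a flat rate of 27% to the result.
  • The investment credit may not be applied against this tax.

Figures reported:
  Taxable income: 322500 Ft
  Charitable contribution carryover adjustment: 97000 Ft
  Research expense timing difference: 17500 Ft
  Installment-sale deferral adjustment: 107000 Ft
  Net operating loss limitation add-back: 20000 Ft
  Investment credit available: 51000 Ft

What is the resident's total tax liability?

Alternative floor tax:
  Adjusted income: 322500 Ft + 97000 Ft + 17500 Ft + 107000 Ft + 20000 Ft = 564000 Ft
  Exemption: 90000 Ft − 20% × (564000 Ft − 383000 Ft) = 90000 Ft − 36200 Ft = 53800 Ft
  Base: 564000 Ft − 53800 Ft = 510200 Ft
  510200 Ft × 27% = 137754 Ft

Ordinary income tax:
  109000 Ft × 12% = 13080 Ft
  67000 Ft × 24% = 16080 Ft
  146500 Ft × 36% = 52740 Ft
  → 81900 Ft
  Less investment credit 51000 Ft → 30900 Ft

137754 Ft > 30900 Ft, so the alternative floor tax is the binding amount.

137754 Ft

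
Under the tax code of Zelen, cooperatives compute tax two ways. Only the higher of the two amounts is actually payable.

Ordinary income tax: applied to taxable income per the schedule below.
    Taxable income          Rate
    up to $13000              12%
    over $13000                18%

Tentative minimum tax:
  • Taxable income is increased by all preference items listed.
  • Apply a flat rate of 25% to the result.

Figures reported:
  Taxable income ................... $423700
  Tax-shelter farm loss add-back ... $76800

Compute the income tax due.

$125125

Ordinary income tax:
  $13000 × 12% = $1560
  $410700 × 18% = $73926
  → $75486

Tentative minimum tax:
  Adjusted income: $423700 + $76800 = $500500
  $500500 × 25% = $125125

$125125 > $75486, so the tentative minimum tax is the binding amount.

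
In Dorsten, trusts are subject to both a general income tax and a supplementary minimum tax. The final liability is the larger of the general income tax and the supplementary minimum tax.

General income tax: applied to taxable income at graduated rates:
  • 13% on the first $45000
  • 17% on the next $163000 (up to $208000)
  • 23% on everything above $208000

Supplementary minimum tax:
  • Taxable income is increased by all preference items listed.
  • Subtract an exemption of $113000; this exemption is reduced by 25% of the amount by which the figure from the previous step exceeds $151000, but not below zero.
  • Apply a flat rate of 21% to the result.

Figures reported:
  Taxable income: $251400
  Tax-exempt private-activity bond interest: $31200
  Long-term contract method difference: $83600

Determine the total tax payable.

General income tax:
  $45000 × 13% = $5850
  $163000 × 17% = $27710
  $43400 × 23% = $9982
  → $43542

Supplementary minimum tax:
  Adjusted income: $251400 + $31200 + $83600 = $366200
  Exemption: $113000 − 25% × ($366200 − $151000) = $113000 − $53800 = $59200
  Base: $366200 − $59200 = $307000
  $307000 × 21% = $64470

$64470 > $43542, so the supplementary minimum tax is the binding amount.

$64470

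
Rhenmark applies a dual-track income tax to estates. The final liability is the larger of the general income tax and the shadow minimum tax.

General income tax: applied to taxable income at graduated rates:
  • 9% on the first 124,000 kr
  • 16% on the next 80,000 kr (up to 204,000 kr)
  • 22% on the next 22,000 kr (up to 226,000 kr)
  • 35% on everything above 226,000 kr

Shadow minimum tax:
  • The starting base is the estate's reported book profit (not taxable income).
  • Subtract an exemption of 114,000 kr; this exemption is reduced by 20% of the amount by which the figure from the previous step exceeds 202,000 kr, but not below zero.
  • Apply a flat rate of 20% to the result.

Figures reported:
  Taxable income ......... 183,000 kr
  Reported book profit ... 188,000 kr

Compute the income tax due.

General income tax:
  124,000 kr × 9% = 11,160 kr
  59,000 kr × 16% = 9,440 kr
  → 20,600 kr

Shadow minimum tax:
  Base (reported book profit): 188,000 kr
  Exemption: 188,000 kr ≤ 202,000 kr, so full 114,000 kr applies
  Base: 188,000 kr − 114,000 kr = 74,000 kr
  74,000 kr × 20% = 14,800 kr

20,600 kr > 14,800 kr, so the general income tax governs.

20,600 kr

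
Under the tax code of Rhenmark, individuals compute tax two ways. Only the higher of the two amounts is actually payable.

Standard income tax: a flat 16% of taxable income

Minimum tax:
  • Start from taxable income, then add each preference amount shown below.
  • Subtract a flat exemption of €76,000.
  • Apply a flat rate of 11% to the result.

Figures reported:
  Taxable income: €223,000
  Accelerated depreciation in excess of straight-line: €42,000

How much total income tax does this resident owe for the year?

€35,680

Minimum tax:
  Adjusted income: €223,000 + €42,000 = €265,000
  Less exemption €76,000 → base €189,000
  €189,000 × 11% = €20,790

Standard income tax:
  €223,000 × 16% = €35,680

€35,680 > €20,790, so the standard income tax governs.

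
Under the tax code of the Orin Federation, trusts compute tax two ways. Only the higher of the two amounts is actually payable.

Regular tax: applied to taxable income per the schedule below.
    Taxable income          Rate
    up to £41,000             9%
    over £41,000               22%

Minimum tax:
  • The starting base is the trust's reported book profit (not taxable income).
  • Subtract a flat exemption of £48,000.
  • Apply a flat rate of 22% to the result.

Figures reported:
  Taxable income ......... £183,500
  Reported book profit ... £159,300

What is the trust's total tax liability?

Minimum tax:
  Base (reported book profit): £159,300
  Less exemption £48,000 → base £111,300
  £111,300 × 22% = £24,486

Regular tax:
  £41,000 × 9% = £3,690
  £142,500 × 22% = £31,350
  → £35,040

£35,040 > £24,486, so the regular tax governs.

£35,040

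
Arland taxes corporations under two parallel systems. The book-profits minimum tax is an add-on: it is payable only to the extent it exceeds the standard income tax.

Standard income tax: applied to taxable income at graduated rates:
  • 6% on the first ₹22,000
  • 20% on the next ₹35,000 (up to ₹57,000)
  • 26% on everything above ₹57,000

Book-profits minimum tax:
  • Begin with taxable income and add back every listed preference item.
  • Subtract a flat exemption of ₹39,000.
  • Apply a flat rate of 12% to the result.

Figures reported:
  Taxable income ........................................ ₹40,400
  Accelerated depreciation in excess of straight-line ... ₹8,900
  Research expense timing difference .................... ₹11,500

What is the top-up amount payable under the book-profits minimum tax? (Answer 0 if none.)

Book-profits minimum tax:
  Adjusted income: ₹40,400 + ₹8,900 + ₹11,500 = ₹60,800
  Less exemption ₹39,000 → base ₹21,800
  ₹21,800 × 12% = ₹2,616

Standard income tax:
  ₹22,000 × 6% = ₹1,320
  ₹18,400 × 20% = ₹3,680
  → ₹5,000

₹2,616 ≤ ₹5,000, so no add-on is due.

₹0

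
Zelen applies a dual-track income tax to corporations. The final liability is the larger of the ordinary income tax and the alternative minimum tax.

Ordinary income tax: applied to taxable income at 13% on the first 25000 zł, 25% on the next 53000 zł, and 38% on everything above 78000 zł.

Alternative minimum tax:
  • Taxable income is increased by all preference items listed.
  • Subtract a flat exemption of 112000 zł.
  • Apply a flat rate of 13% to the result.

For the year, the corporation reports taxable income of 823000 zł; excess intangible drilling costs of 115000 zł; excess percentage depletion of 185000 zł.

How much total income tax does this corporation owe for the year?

299600 zł

Ordinary income tax:
  25000 zł × 13% = 3250 zł
  53000 zł × 25% = 13250 zł
  745000 zł × 38% = 283100 zł
  → 299600 zł

Alternative minimum tax:
  Adjusted income: 823000 zł + 115000 zł + 185000 zł = 1123000 zł
  Less exemption 112000 zł → base 1011000 zł
  1011000 zł × 13% = 131430 zł

299600 zł > 131430 zł, so the ordinary income tax governs.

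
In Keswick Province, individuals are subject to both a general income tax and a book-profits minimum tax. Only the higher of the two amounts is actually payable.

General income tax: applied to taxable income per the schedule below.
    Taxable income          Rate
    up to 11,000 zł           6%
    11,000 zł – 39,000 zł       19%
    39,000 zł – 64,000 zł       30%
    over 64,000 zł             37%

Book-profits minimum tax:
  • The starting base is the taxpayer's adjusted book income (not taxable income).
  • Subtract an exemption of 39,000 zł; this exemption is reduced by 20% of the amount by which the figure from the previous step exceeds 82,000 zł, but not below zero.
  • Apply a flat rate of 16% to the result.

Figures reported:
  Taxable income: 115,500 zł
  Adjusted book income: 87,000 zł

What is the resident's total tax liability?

32,535 zł

Book-profits minimum tax:
  Base (adjusted book income): 87,000 zł
  Exemption: 39,000 zł − 20% × (87,000 zł − 82,000 zł) = 39,000 zł − 1,000 zł = 38,000 zł
  Base: 87,000 zł − 38,000 zł = 49,000 zł
  49,000 zł × 16% = 7,840 zł

General income tax:
  11,000 zł × 6% = 660 zł
  28,000 zł × 19% = 5,320 zł
  25,000 zł × 30% = 7,500 zł
  51,500 zł × 37% = 19,055 zł
  → 32,535 zł

32,535 zł > 7,840 zł, so the general income tax governs.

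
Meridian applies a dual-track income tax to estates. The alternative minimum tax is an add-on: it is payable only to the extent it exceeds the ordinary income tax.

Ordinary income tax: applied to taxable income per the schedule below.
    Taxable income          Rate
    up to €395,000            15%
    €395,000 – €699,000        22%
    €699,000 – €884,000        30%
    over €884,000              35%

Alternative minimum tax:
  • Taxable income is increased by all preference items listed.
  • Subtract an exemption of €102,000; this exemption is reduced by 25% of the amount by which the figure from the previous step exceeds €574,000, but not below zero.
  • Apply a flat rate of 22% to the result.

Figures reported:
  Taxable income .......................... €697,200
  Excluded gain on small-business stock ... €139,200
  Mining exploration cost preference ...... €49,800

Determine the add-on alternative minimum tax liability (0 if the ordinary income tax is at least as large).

€63,961

Ordinary income tax:
  €395,000 × 15% = €59,250
  €302,200 × 22% = €66,484
  → €125,734

Alternative minimum tax:
  Adjusted income: €697,200 + €139,200 + €49,800 = €886,200
  Exemption: €102,000 − 25% × (€886,200 − €574,000) = €102,000 − €78,050 = €23,950
  Base: €886,200 − €23,950 = €862,250
  €862,250 × 22% = €189,695

Excess of alternative minimum tax over ordinary income tax: €189,695 − €125,734 = €63,961.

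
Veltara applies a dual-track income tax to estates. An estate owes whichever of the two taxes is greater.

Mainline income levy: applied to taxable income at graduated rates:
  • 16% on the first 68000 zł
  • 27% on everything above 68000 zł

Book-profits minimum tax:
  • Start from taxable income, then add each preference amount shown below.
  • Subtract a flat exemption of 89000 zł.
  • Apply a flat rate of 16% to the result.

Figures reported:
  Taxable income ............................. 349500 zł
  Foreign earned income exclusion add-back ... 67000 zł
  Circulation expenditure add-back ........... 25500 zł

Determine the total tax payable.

Mainline income levy:
  68000 zł × 16% = 10880 zł
  281500 zł × 27% = 76005 zł
  → 86885 zł

Book-profits minimum tax:
  Adjusted income: 349500 zł + 67000 zł + 25500 zł = 442000 zł
  Less exemption 89000 zł → base 353000 zł
  353000 zł × 16% = 56480 zł

86885 zł > 56480 zł, so the mainline income levy governs.

86885 zł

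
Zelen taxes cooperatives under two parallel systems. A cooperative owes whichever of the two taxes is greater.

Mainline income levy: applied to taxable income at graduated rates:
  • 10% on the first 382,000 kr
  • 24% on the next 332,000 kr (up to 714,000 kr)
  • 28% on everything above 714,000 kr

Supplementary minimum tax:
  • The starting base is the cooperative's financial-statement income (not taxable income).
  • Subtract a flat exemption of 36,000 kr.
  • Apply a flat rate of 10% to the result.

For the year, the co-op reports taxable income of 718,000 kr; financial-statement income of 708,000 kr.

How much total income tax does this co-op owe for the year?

Mainline income levy:
  382,000 kr × 10% = 38,200 kr
  332,000 kr × 24% = 79,680 kr
  4,000 kr × 28% = 1,120 kr
  → 119,000 kr

Supplementary minimum tax:
  Base (financial-statement income): 708,000 kr
  Less exemption 36,000 kr → base 672,000 kr
  672,000 kr × 10% = 67,200 kr

119,000 kr > 67,200 kr, so the mainline income levy governs.

119,000 kr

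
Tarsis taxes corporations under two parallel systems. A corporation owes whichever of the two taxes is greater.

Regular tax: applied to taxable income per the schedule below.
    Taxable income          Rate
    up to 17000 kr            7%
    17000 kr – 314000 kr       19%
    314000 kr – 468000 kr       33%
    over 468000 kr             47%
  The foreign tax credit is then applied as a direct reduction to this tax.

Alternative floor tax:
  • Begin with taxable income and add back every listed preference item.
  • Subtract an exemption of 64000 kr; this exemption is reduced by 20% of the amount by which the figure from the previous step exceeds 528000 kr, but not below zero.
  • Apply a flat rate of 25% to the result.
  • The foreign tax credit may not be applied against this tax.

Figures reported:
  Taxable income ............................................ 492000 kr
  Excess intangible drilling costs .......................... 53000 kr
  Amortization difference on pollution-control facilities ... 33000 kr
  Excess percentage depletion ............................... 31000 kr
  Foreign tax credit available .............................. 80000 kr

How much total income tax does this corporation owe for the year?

140300 kr

Regular tax:
  17000 kr × 7% = 1190 kr
  297000 kr × 19% = 56430 kr
  154000 kr × 33% = 50820 kr
  24000 kr × 47% = 11280 kr
  → 119720 kr
  Less foreign tax credit 80000 kr → 39720 kr

Alternative floor tax:
  Adjusted income: 492000 kr + 53000 kr + 33000 kr + 31000 kr = 609000 kr
  Exemption: 64000 kr − 20% × (609000 kr − 528000 kr) = 64000 kr − 16200 kr = 47800 kr
  Base: 609000 kr − 47800 kr = 561200 kr
  561200 kr × 25% = 140300 kr

140300 kr > 39720 kr, so the alternative floor tax is the binding amount.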